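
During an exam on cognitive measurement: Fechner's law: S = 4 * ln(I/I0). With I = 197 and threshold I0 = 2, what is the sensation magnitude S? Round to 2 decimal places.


S = 4 * ln(197/2)
I/I0 = 98.5
ln(98.5) = 4.5901
S = 4 * 4.5901
= 18.36


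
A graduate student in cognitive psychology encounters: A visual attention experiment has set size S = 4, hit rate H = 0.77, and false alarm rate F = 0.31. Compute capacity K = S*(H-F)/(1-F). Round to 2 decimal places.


K = S * (H - F) / (1 - F)
H - F = 0.46
1 - F = 0.69
K = 4 * 0.46 / 0.69
= 2.67


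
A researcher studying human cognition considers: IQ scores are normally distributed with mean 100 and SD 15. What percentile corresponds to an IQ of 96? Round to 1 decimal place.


z = (IQ - mean) / SD
z = (96 - 100) / 15 = -0.2667
Percentile = Phi(-0.2667) * 100
Phi(-0.2667) = 0.39485
= 39.5


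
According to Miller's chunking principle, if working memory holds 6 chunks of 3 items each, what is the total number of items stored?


Total items = chunks * items_per_chunk
= 6 * 3
= 18


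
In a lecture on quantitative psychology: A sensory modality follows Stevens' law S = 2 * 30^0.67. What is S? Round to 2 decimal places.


S = 2 * 30^0.67
30^0.67 = 9.765
S = 2 * 9.765
= 19.53


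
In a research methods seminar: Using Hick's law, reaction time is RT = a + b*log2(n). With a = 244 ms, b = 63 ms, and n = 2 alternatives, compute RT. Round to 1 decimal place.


RT = 244 + 63 * log2(2)
log2(2) = 1.0
RT = 244 + 63 * 1.0
= 244 + 63.0
= 307.0 ms


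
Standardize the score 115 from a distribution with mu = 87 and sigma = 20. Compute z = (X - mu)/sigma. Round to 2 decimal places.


z = (X - mu) / sigma
= (115 - 87) / 20
= 28 / 20
= 1.40


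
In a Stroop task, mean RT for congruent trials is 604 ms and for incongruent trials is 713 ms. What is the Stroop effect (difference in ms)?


Stroop effect = RT(incongruent) - RT(congruent)
= 713 - 604
= 109 ms


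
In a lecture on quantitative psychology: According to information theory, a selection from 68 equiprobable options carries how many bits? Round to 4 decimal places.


H = log2(n)
H = log2(68)
= 6.0875


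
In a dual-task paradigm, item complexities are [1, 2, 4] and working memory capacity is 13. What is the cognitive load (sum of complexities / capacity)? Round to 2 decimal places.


Total complexity = 1 + 2 + 4 = 7
Load = total / capacity = 7 / 13
= 0.54


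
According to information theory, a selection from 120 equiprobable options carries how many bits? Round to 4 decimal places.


H = log2(n)
H = log2(120)
= 6.9069


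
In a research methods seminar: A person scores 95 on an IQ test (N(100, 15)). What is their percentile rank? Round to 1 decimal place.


z = (IQ - mean) / SD
z = (95 - 100) / 15 = -0.3333
Percentile = Phi(-0.3333) * 100
Phi(-0.3333) = 0.369454
= 36.9


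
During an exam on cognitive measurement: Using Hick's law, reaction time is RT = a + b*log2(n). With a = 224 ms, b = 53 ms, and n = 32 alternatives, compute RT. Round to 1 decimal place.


RT = 224 + 53 * log2(32)
log2(32) = 5.0
RT = 224 + 53 * 5.0
= 224 + 265.0
= 489.0 ms


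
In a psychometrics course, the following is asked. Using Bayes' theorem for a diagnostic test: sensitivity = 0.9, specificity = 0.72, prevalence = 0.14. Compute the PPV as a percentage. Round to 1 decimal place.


PPV = (sens * prev) / (sens * prev + (1-spec) * (1-prev))
Numerator = 0.9 * 0.14 = 0.126
P(positive and no disease) = (1 - spec) * (1 - prev) = (1 - 0.72) * (1 - 0.14) = 0.2408
Denominator = 0.126 + 0.2408 = 0.3668
PPV = 0.126 / 0.3668 = 0.343511
As percentage = 34.4


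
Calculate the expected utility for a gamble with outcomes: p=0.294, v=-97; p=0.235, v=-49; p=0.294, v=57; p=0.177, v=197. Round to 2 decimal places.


EU = sum(p_i * v_i)
0.294 * -97 = -28.518
0.235 * -49 = -11.515
0.294 * 57 = 16.758
0.177 * 197 = 34.869
EU = -28.518 + -11.515 + 16.758 + 34.869
= 11.59


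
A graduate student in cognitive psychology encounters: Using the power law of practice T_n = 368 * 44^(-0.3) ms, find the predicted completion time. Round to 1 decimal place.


T_n = 368 * 44^(-0.3)
44^(-0.3) = 0.32134
T_n = 368 * 0.32134
= 118.3 ms


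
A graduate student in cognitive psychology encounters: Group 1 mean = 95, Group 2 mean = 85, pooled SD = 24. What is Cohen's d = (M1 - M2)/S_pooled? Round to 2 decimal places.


Cohen's d = (M1 - M2) / S_pooled
= (95 - 85) / 24
= 10 / 24
= 0.42


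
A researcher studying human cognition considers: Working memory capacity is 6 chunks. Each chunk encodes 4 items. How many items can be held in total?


Total items = chunks * items_per_chunk
= 6 * 4
= 24


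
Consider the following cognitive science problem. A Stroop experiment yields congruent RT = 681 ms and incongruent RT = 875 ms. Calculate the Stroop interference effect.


Stroop effect = RT(incongruent) - RT(congruent)
= 875 - 681
= 194 ms


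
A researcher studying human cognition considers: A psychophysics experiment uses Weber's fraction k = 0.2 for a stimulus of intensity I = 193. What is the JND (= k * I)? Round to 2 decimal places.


JND = k * I
JND = 0.2 * 193
= 38.60


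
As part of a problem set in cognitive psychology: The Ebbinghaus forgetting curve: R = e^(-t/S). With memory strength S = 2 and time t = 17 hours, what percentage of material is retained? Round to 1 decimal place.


R = e^(-t/S)
-t/S = -17/2 = -8.5
R = e^(-8.5) = 0.000203
Percentage = 0.000203 * 100
= 0.0


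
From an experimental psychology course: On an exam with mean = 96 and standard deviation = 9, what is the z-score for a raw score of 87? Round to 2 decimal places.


z = (X - mu) / sigma
= (87 - 96) / 9
= -9 / 9
= -1.00


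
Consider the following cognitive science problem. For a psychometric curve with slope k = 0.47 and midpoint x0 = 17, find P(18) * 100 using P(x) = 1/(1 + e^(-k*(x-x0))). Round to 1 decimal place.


P(x) = 1/(1 + e^(-0.47*(18 - 17)))
Exponent = -0.47 * 1 = -0.47
e^(-0.47) = 0.625002
P = 1/(1 + 0.625002) = 0.615384
Percentage = 61.5


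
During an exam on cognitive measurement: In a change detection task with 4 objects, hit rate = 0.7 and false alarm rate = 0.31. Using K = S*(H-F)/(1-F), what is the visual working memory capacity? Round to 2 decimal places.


K = S * (H - F) / (1 - F)
H - F = 0.39
1 - F = 0.69
K = 4 * 0.39 / 0.69
= 2.26


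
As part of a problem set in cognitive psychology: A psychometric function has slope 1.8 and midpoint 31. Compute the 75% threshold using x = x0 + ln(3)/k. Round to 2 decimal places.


At P = 0.75: 0.75 = 1/(1 + e^(-k*(x-x0)))
Solving: e^(-k*(x-x0)) = 1/3
x = x0 + ln(3)/k
ln(3) = 1.0986
x = 31 + 1.0986/1.8
= 31 + 0.6103
= 31.61


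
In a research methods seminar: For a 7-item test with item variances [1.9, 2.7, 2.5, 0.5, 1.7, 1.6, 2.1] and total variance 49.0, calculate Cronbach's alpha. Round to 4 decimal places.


alpha = (k/(k-1)) * (1 - sum(s_i^2)/s_total^2)
sum(item variances) = 13.0
k/(k-1) = 7/6 = 1.166667
1 - 13.0/49.0 = 1 - 0.265306 = 0.734694
alpha = 1.166667 * 0.734694
= 0.8571


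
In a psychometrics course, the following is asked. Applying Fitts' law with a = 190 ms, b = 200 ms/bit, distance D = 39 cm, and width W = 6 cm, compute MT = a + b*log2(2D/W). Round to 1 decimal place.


MT = 190 + 200 * log2(2*39/6)
2D/W = 13.0
log2(13.0) = 3.7004
MT = 190 + 200 * 3.7004
= 930.1 ms


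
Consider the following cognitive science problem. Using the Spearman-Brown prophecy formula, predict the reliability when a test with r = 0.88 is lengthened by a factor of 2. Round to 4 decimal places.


r_new = n*r / (1 + (n-1)*r)
Numerator = 2 * 0.88 = 1.76
Denominator = 1 + 1 * 0.88 = 1.88
r_new = 1.76 / 1.88
= 0.9362


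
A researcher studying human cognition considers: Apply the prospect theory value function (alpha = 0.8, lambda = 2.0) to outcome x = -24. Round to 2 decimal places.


Since x = -24 < 0, use v(x) = -lambda*(-x)^alpha
(-x) = 24
24^0.8 = 12.7107
v(-24) = -2.0 * 12.7107
= -25.42


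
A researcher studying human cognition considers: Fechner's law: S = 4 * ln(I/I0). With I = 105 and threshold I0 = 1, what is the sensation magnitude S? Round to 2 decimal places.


S = 4 * ln(105/1)
I/I0 = 105.0
ln(105.0) = 4.654
S = 4 * 4.654
= 18.62


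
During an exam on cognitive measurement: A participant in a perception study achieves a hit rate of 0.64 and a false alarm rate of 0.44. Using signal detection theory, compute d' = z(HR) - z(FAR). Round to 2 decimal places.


d' = z(HR) - z(FAR)
z(0.64) = 0.3585
z(0.44) = -0.151
d' = 0.3585 - -0.151
= 0.51


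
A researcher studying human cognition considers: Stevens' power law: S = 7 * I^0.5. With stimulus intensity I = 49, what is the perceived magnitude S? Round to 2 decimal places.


S = 7 * 49^0.5
49^0.5 = 7.0
S = 7 * 7.0
= 49.00


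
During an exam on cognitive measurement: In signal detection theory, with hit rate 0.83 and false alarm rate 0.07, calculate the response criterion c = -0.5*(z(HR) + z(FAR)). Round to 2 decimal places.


c = -0.5 * (z(HR) + z(FAR))
z(0.83) = 0.9542
z(0.07) = -1.4758
c = -0.5 * (0.9542 + -1.4758)
= -0.5 * -0.5216
= 0.26


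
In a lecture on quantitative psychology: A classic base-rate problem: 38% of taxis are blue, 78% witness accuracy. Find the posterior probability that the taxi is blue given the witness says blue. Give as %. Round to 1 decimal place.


P(blue | says blue) = P(says blue | blue)*P(blue) / [P(says blue | blue)*P(blue) + P(says blue | not blue)*P(not blue)]
Numerator = 0.78 * 0.38 = 0.2964
False identification = 0.22 * 0.62 = 0.1364
P = 0.2964 / (0.2964 + 0.1364)
= 0.2964 / 0.4328
As percentage = 68.5


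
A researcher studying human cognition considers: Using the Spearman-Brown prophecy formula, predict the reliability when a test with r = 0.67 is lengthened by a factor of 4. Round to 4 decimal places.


r_new = n*r / (1 + (n-1)*r)
Numerator = 4 * 0.67 = 2.68
Denominator = 1 + 3 * 0.67 = 3.01
r_new = 2.68 / 3.01
= 0.8904


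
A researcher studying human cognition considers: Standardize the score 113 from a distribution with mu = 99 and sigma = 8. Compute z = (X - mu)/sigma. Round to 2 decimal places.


z = (X - mu) / sigma
= (113 - 99) / 8
= 14 / 8
= 1.75


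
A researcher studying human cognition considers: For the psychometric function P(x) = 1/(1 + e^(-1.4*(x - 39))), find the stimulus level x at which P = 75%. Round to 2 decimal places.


At P = 0.75: 0.75 = 1/(1 + e^(-k*(x-x0)))
Solving: e^(-k*(x-x0)) = 1/3
x = x0 + ln(3)/k
ln(3) = 1.0986
x = 39 + 1.0986/1.4
= 39 + 0.7847
= 39.78


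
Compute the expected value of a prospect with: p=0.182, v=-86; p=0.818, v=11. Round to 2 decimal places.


EU = sum(p_i * v_i)
0.182 * -86 = -15.652
0.818 * 11 = 8.998
EU = -15.652 + 8.998
= -6.65


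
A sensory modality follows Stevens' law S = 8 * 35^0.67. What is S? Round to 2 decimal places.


S = 8 * 35^0.67
35^0.67 = 10.8274
S = 8 * 10.8274
= 86.62


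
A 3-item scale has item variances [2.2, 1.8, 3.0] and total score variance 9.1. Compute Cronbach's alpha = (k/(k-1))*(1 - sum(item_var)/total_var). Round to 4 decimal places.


alpha = (k/(k-1)) * (1 - sum(s_i^2)/s_total^2)
sum(item variances) = 7.0
k/(k-1) = 3/2 = 1.5
1 - 7.0/9.1 = 1 - 0.769231 = 0.230769
alpha = 1.5 * 0.230769
= 0.3462


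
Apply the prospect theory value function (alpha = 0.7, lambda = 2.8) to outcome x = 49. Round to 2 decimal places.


Since x = 49 >= 0, use v(x) = x^0.7
49^0.7 = 15.2453
v(49) = 15.25


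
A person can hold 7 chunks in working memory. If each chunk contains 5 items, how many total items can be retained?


Total items = chunks * items_per_chunk
= 7 * 5
= 35


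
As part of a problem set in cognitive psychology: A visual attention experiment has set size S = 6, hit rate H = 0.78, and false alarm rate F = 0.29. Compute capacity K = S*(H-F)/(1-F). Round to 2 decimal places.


K = S * (H - F) / (1 - F)
H - F = 0.49
1 - F = 0.71
K = 6 * 0.49 / 0.71
= 4.14


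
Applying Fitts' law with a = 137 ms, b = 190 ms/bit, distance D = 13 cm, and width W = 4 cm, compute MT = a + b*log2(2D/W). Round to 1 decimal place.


MT = 137 + 190 * log2(2*13/4)
2D/W = 6.5
log2(6.5) = 2.7004
MT = 137 + 190 * 2.7004
= 650.1 ms


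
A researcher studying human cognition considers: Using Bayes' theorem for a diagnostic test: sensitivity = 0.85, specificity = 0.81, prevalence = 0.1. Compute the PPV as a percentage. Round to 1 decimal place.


PPV = (sens * prev) / (sens * prev + (1-spec) * (1-prev))
Numerator = 0.85 * 0.1 = 0.085
P(positive and no disease) = (1 - spec) * (1 - prev) = (1 - 0.81) * (1 - 0.1) = 0.171
Denominator = 0.085 + 0.171 = 0.256
PPV = 0.085 / 0.256 = 0.332031
As percentage = 33.2


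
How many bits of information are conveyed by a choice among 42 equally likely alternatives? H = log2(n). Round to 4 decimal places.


H = log2(n)
H = log2(42)
= 5.3923


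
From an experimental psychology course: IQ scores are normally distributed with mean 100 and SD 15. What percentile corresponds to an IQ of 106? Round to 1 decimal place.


z = (IQ - mean) / SD
z = (106 - 100) / 15 = 0.4
Percentile = Phi(0.4) * 100
Phi(0.4) = 0.655422
= 65.5


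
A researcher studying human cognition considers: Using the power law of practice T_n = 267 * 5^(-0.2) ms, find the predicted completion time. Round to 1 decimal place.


T_n = 267 * 5^(-0.2)
5^(-0.2) = 0.72478
T_n = 267 * 0.72478
= 193.5 ms


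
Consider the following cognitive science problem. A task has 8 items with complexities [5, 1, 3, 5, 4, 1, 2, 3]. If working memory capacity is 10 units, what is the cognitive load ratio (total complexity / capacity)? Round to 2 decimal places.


Total complexity = 5 + 1 + 3 + 5 + 4 + 1 + 2 + 3 = 24
Load = total / capacity = 24 / 10
= 2.40


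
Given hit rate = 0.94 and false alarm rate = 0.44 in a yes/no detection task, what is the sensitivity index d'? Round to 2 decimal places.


d' = z(HR) - z(FAR)
z(0.94) = 1.5548
z(0.44) = -0.151
d' = 1.5548 - -0.151
= 1.71


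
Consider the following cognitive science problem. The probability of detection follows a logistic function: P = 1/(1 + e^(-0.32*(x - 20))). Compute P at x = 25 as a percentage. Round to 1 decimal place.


P(x) = 1/(1 + e^(-0.32*(25 - 20)))
Exponent = -0.32 * 5 = -1.6
e^(-1.6) = 0.201897
P = 1/(1 + 0.201897) = 0.832018
Percentage = 83.2


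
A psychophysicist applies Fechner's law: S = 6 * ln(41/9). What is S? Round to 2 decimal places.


S = 6 * ln(41/9)
I/I0 = 4.555556
ln(4.555556) = 1.5163
S = 6 * 1.5163
= 9.10


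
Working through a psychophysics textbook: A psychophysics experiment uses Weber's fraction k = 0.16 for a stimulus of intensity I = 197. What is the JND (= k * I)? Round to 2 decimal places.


JND = k * I
JND = 0.16 * 197
= 31.52


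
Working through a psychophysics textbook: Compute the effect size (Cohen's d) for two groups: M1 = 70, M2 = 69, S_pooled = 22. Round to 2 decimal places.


Cohen's d = (M1 - M2) / S_pooled
= (70 - 69) / 22
= 1 / 22
= 0.05


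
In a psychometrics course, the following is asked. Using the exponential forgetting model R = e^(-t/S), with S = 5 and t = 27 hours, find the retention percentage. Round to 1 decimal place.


R = e^(-t/S)
-t/S = -27/5 = -5.4
R = e^(-5.4) = 0.004517
Percentage = 0.004517 * 100
= 0.5


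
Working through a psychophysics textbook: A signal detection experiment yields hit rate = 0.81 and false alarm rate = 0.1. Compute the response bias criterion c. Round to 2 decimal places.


c = -0.5 * (z(HR) + z(FAR))
z(0.81) = 0.8779
z(0.1) = -1.2816
c = -0.5 * (0.8779 + -1.2816)
= -0.5 * -0.4037
= 0.20


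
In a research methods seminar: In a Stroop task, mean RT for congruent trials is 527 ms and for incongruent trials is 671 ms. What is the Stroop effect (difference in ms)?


Stroop effect = RT(incongruent) - RT(congruent)
= 671 - 527
= 144 ms


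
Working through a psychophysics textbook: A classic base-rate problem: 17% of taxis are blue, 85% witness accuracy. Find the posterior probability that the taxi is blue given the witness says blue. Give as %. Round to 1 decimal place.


P(blue | says blue) = P(says blue | blue)*P(blue) / [P(says blue | blue)*P(blue) + P(says blue | not blue)*P(not blue)]
Numerator = 0.85 * 0.17 = 0.1445
False identification = 0.15 * 0.83 = 0.1245
P = 0.1445 / (0.1445 + 0.1245)
= 0.1445 / 0.269
As percentage = 53.7


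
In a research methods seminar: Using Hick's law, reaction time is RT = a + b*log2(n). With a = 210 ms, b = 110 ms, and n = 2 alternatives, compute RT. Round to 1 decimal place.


RT = 210 + 110 * log2(2)
log2(2) = 1.0
RT = 210 + 110 * 1.0
= 210 + 110.0
= 320.0 ms


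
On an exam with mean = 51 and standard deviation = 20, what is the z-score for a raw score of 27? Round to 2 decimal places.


z = (X - mu) / sigma
= (27 - 51) / 20
= -24 / 20
= -1.20


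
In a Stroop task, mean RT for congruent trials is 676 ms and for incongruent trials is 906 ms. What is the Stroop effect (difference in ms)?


Stroop effect = RT(incongruent) - RT(congruent)
= 906 - 676
= 230 ms


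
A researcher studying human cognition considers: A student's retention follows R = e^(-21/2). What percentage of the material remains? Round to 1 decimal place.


R = e^(-t/S)
-t/S = -21/2 = -10.5
R = e^(-10.5) = 2.8e-05
Percentage = 2.8e-05 * 100
= 0.0


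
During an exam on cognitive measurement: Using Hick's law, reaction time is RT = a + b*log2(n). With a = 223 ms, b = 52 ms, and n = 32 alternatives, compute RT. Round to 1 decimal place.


RT = 223 + 52 * log2(32)
log2(32) = 5.0
RT = 223 + 52 * 5.0
= 223 + 260.0
= 483.0 ms


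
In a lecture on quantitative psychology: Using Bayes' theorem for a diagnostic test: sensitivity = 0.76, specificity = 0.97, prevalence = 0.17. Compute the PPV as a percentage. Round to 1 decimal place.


PPV = (sens * prev) / (sens * prev + (1-spec) * (1-prev))
Numerator = 0.76 * 0.17 = 0.1292
P(positive and no disease) = (1 - spec) * (1 - prev) = (1 - 0.97) * (1 - 0.17) = 0.0249
Denominator = 0.1292 + 0.0249 = 0.1541
PPV = 0.1292 / 0.1541 = 0.838417
As percentage = 83.8


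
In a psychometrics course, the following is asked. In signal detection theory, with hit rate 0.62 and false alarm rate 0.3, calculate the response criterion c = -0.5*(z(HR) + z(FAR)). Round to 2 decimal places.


c = -0.5 * (z(HR) + z(FAR))
z(0.62) = 0.3055
z(0.3) = -0.5244
c = -0.5 * (0.3055 + -0.5244)
= -0.5 * -0.2189
= 0.11


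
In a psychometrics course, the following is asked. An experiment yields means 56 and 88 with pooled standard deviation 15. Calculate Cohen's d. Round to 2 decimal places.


Cohen's d = (M1 - M2) / S_pooled
= (56 - 88) / 15
= -32 / 15
= -2.13


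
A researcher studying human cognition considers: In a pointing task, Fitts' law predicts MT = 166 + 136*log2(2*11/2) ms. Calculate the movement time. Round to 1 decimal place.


MT = 166 + 136 * log2(2*11/2)
2D/W = 11.0
log2(11.0) = 3.4594
MT = 166 + 136 * 3.4594
= 636.5 ms


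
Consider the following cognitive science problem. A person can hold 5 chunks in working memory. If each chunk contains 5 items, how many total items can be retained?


Total items = chunks * items_per_chunk
= 5 * 5
= 25


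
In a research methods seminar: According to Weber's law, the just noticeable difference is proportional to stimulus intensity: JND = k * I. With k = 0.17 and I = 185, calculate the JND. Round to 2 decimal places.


JND = k * I
JND = 0.17 * 185
= 31.45


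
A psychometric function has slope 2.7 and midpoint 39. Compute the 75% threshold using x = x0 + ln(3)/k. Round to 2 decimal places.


At P = 0.75: 0.75 = 1/(1 + e^(-k*(x-x0)))
Solving: e^(-k*(x-x0)) = 1/3
x = x0 + ln(3)/k
ln(3) = 1.0986
x = 39 + 1.0986/2.7
= 39 + 0.4069
= 39.41


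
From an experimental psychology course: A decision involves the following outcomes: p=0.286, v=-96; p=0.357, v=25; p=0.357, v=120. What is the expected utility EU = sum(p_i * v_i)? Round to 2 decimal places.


EU = sum(p_i * v_i)
0.286 * -96 = -27.456
0.357 * 25 = 8.925
0.357 * 120 = 42.84
EU = -27.456 + 8.925 + 42.84
= 24.31


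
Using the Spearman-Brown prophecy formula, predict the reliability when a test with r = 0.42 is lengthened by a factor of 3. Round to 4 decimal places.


r_new = n*r / (1 + (n-1)*r)
Numerator = 3 * 0.42 = 1.26
Denominator = 1 + 2 * 0.42 = 1.84
r_new = 1.26 / 1.84
= 0.6848


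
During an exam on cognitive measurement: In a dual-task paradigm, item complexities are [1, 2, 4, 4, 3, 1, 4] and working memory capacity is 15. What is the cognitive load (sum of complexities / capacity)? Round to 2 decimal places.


Total complexity = 1 + 2 + 4 + 4 + 3 + 1 + 4 = 19
Load = total / capacity = 19 / 15
= 1.27


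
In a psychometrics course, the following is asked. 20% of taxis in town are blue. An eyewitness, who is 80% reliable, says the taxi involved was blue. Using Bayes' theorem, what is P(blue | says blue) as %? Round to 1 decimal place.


P(blue | says blue) = P(says blue | blue)*P(blue) / [P(says blue | blue)*P(blue) + P(says blue | not blue)*P(not blue)]
Numerator = 0.8 * 0.2 = 0.16
False identification = 0.2 * 0.8 = 0.16
P = 0.16 / (0.16 + 0.16)
= 0.16 / 0.32
As percentage = 50.0


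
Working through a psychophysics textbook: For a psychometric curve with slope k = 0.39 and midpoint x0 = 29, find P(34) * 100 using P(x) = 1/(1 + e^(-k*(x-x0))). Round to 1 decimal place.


P(x) = 1/(1 + e^(-0.39*(34 - 29)))
Exponent = -0.39 * 5 = -1.95
e^(-1.95) = 0.142274
P = 1/(1 + 0.142274) = 0.875447
Percentage = 87.5


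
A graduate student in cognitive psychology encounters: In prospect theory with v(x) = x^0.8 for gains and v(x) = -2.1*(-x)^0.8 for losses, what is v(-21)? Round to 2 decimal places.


Since x = -21 < 0, use v(x) = -lambda*(-x)^alpha
(-x) = 21
21^0.8 = 11.4229
v(-21) = -2.1 * 11.4229
= -23.99


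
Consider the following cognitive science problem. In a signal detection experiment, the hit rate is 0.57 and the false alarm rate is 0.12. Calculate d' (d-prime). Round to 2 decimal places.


d' = z(HR) - z(FAR)
z(0.57) = 0.1764
z(0.12) = -1.175
d' = 0.1764 - -1.175
= 1.35


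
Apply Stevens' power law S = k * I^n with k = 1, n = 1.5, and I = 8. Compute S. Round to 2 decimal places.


S = 1 * 8^1.5
8^1.5 = 22.6274
S = 1 * 22.6274
= 22.63


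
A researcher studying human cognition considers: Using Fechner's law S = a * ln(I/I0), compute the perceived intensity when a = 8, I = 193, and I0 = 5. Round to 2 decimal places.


S = 8 * ln(193/5)
I/I0 = 38.6
ln(38.6) = 3.6533
S = 8 * 3.6533
= 29.23


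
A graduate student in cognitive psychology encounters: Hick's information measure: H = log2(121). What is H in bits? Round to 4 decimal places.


H = log2(n)
H = log2(121)
= 6.9189


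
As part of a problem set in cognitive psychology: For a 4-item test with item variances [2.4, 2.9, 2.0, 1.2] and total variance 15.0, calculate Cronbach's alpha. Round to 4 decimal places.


alpha = (k/(k-1)) * (1 - sum(s_i^2)/s_total^2)
sum(item variances) = 8.5
k/(k-1) = 4/3 = 1.333333
1 - 8.5/15.0 = 1 - 0.566667 = 0.433333
alpha = 1.333333 * 0.433333
= 0.5778


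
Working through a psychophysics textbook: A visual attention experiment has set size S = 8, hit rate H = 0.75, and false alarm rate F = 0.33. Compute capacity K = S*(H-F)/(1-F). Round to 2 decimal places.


K = S * (H - F) / (1 - F)
H - F = 0.42
1 - F = 0.67
K = 8 * 0.42 / 0.67
= 5.01


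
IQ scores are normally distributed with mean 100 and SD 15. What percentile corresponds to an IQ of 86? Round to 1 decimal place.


z = (IQ - mean) / SD
z = (86 - 100) / 15 = -0.9333
Percentile = Phi(-0.9333) * 100
Phi(-0.9333) = 0.175333
= 17.5


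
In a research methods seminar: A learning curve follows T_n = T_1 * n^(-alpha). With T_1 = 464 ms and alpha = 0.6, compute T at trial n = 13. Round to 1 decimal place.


T_n = 464 * 13^(-0.6)
13^(-0.6) = 0.214602
T_n = 464 * 0.214602
= 99.6 ms


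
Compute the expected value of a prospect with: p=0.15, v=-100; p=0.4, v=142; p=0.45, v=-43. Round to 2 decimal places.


EU = sum(p_i * v_i)
0.15 * -100 = -15.0
0.4 * 142 = 56.8
0.45 * -43 = -19.35
EU = -15.0 + 56.8 + -19.35
= 22.45


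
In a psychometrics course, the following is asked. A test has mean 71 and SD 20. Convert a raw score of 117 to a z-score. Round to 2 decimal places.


z = (X - mu) / sigma
= (117 - 71) / 20
= 46 / 20
= 2.30


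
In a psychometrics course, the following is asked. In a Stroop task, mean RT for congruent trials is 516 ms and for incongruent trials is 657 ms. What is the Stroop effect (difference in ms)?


Stroop effect = RT(incongruent) - RT(congruent)
= 657 - 516
= 141 ms


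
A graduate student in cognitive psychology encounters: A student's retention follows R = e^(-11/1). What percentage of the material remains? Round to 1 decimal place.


R = e^(-t/S)
-t/S = -11/1 = -11.0
R = e^(-11.0) = 1.7e-05
Percentage = 1.7e-05 * 100
= 0.0


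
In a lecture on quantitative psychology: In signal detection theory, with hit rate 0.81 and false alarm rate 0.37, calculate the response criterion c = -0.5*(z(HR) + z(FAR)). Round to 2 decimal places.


c = -0.5 * (z(HR) + z(FAR))
z(0.81) = 0.8779
z(0.37) = -0.3319
c = -0.5 * (0.8779 + -0.3319)
= -0.5 * 0.546
= -0.27


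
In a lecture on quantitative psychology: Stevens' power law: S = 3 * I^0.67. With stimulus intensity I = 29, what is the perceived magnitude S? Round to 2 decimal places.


S = 3 * 29^0.67
29^0.67 = 9.5457
S = 3 * 9.5457
= 28.64


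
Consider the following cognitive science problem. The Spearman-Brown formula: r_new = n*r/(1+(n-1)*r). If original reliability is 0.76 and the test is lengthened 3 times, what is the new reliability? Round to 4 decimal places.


r_new = n*r / (1 + (n-1)*r)
Numerator = 3 * 0.76 = 2.28
Denominator = 1 + 2 * 0.76 = 2.52
r_new = 2.28 / 2.52
= 0.9048


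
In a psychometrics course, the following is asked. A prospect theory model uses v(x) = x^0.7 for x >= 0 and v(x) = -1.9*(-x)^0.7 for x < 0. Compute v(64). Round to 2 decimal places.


Since x = 64 >= 0, use v(x) = x^0.7
64^0.7 = 18.3792
v(64) = 18.38


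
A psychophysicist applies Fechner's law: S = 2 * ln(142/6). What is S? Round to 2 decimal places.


S = 2 * ln(142/6)
I/I0 = 23.666667
ln(23.666667) = 3.1641
S = 2 * 3.1641
= 6.33


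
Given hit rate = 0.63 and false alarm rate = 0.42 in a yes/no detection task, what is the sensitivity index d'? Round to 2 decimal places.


d' = z(HR) - z(FAR)
z(0.63) = 0.3319
z(0.42) = -0.2019
d' = 0.3319 - -0.2019
= 0.53


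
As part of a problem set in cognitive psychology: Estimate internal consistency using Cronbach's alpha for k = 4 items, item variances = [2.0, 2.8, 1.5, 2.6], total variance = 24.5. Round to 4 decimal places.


alpha = (k/(k-1)) * (1 - sum(s_i^2)/s_total^2)
sum(item variances) = 8.9
k/(k-1) = 4/3 = 1.333333
1 - 8.9/24.5 = 1 - 0.363265 = 0.636735
alpha = 1.333333 * 0.636735
= 0.8490


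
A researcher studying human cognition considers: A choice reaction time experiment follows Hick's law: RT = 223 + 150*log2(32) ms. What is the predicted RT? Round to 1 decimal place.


RT = 223 + 150 * log2(32)
log2(32) = 5.0
RT = 223 + 150 * 5.0
= 223 + 750.0
= 973.0 ms


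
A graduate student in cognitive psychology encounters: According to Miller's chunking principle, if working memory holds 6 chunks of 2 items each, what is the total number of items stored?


Total items = chunks * items_per_chunk
= 6 * 2
= 12


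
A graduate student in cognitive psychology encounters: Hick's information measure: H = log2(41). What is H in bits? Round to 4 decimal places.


H = log2(n)
H = log2(41)
= 5.3576


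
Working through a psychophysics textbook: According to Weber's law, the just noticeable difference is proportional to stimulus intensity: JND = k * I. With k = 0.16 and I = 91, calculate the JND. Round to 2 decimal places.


JND = k * I
JND = 0.16 * 91
= 14.56


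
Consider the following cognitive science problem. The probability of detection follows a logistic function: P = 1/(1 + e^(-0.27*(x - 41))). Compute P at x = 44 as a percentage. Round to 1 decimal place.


P(x) = 1/(1 + e^(-0.27*(44 - 41)))
Exponent = -0.27 * 3 = -0.81
e^(-0.81) = 0.444858
P = 1/(1 + 0.444858) = 0.69211
Percentage = 69.2


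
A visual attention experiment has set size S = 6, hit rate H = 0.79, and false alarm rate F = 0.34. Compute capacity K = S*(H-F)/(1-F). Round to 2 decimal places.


K = S * (H - F) / (1 - F)
H - F = 0.45
1 - F = 0.66
K = 6 * 0.45 / 0.66
= 4.09


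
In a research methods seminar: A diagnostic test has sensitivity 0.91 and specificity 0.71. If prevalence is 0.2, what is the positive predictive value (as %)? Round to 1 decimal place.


PPV = (sens * prev) / (sens * prev + (1-spec) * (1-prev))
Numerator = 0.91 * 0.2 = 0.182
P(positive and no disease) = (1 - spec) * (1 - prev) = (1 - 0.71) * (1 - 0.2) = 0.232
Denominator = 0.182 + 0.232 = 0.414
PPV = 0.182 / 0.414 = 0.439614
As percentage = 44.0


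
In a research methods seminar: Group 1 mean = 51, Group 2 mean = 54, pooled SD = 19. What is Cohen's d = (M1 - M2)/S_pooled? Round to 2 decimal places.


Cohen's d = (M1 - M2) / S_pooled
= (51 - 54) / 19
= -3 / 19
= -0.16


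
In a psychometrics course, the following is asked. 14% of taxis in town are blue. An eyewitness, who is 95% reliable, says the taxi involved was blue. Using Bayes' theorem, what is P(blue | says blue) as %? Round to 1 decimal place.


P(blue | says blue) = P(says blue | blue)*P(blue) / [P(says blue | blue)*P(blue) + P(says blue | not blue)*P(not blue)]
Numerator = 0.95 * 0.14 = 0.133
False identification = 0.05 * 0.86 = 0.043
P = 0.133 / (0.133 + 0.043)
= 0.133 / 0.176
As percentage = 75.6


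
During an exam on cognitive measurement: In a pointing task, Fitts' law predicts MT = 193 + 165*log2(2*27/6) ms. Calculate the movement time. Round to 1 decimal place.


MT = 193 + 165 * log2(2*27/6)
2D/W = 9.0
log2(9.0) = 3.1699
MT = 193 + 165 * 3.1699
= 716.0 ms


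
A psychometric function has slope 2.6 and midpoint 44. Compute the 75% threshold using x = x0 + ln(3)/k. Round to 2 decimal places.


At P = 0.75: 0.75 = 1/(1 + e^(-k*(x-x0)))
Solving: e^(-k*(x-x0)) = 1/3
x = x0 + ln(3)/k
ln(3) = 1.0986
x = 44 + 1.0986/2.6
= 44 + 0.4225
= 44.42


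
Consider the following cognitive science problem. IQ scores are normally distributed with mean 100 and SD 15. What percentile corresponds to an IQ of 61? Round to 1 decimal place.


z = (IQ - mean) / SD
z = (61 - 100) / 15 = -2.6
Percentile = Phi(-2.6) * 100
Phi(-2.6) = 0.004661
= 0.5


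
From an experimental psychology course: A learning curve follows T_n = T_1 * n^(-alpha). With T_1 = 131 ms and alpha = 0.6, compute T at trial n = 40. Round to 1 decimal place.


T_n = 131 * 40^(-0.6)
40^(-0.6) = 0.109336
T_n = 131 * 0.109336
= 14.3 ms


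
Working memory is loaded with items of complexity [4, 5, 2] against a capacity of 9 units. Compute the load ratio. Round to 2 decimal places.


Total complexity = 4 + 5 + 2 = 11
Load = total / capacity = 11 / 9
= 1.22


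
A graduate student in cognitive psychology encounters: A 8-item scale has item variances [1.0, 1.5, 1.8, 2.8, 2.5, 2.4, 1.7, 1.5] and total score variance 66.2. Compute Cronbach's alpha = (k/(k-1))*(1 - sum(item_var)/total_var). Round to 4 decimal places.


alpha = (k/(k-1)) * (1 - sum(s_i^2)/s_total^2)
sum(item variances) = 15.2
k/(k-1) = 8/7 = 1.142857
1 - 15.2/66.2 = 1 - 0.229607 = 0.770393
alpha = 1.142857 * 0.770393
= 0.8804


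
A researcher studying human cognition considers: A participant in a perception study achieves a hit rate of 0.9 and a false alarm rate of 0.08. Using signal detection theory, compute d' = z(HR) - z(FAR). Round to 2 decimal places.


d' = z(HR) - z(FAR)
z(0.9) = 1.2816
z(0.08) = -1.4051
d' = 1.2816 - -1.4051
= 2.69


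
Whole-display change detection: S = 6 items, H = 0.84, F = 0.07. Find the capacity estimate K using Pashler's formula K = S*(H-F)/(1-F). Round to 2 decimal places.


K = S * (H - F) / (1 - F)
H - F = 0.77
1 - F = 0.93
K = 6 * 0.77 / 0.93
= 4.97


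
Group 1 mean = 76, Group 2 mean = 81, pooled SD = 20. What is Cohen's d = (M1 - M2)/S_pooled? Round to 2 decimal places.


Cohen's d = (M1 - M2) / S_pooled
= (76 - 81) / 20
= -5 / 20
= -0.25


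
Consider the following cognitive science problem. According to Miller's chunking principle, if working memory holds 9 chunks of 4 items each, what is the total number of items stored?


Total items = chunks * items_per_chunk
= 9 * 4
= 36


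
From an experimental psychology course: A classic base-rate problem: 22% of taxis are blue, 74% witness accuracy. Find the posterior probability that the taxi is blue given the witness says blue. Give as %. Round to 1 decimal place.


P(blue | says blue) = P(says blue | blue)*P(blue) / [P(says blue | blue)*P(blue) + P(says blue | not blue)*P(not blue)]
Numerator = 0.74 * 0.22 = 0.1628
False identification = 0.26 * 0.78 = 0.2028
P = 0.1628 / (0.1628 + 0.2028)
= 0.1628 / 0.3656
As percentage = 44.5


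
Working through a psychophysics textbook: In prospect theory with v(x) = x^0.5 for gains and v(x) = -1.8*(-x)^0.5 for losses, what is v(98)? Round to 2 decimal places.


Since x = 98 >= 0, use v(x) = x^0.5
98^0.5 = 9.8995
v(98) = 9.90


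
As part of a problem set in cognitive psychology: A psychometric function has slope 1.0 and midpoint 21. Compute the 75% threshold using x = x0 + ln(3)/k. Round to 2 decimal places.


At P = 0.75: 0.75 = 1/(1 + e^(-k*(x-x0)))
Solving: e^(-k*(x-x0)) = 1/3
x = x0 + ln(3)/k
ln(3) = 1.0986
x = 21 + 1.0986/1.0
= 21 + 1.0986
= 22.10


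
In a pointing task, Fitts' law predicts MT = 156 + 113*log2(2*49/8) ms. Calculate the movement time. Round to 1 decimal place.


MT = 156 + 113 * log2(2*49/8)
2D/W = 12.25
log2(12.25) = 3.6147
MT = 156 + 113 * 3.6147
= 564.5 ms


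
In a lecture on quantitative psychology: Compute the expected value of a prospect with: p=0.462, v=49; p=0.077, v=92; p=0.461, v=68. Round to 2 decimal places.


EU = sum(p_i * v_i)
0.462 * 49 = 22.638
0.077 * 92 = 7.084
0.461 * 68 = 31.348
EU = 22.638 + 7.084 + 31.348
= 61.07


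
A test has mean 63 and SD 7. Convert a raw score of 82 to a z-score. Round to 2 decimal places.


z = (X - mu) / sigma
= (82 - 63) / 7
= 19 / 7
= 2.71


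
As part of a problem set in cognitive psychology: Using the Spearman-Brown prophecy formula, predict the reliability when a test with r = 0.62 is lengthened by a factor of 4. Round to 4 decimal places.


r_new = n*r / (1 + (n-1)*r)
Numerator = 4 * 0.62 = 2.48
Denominator = 1 + 3 * 0.62 = 2.86
r_new = 2.48 / 2.86
= 0.8671


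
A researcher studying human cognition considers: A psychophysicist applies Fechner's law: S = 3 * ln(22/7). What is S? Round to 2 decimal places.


S = 3 * ln(22/7)
I/I0 = 3.142857
ln(3.142857) = 1.1451
S = 3 * 1.1451
= 3.44


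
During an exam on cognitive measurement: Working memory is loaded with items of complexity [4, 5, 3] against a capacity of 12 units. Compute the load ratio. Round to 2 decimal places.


Total complexity = 4 + 5 + 3 = 12
Load = total / capacity = 12 / 12
= 1.00


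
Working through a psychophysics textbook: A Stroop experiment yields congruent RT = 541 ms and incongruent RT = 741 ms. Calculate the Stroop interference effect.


Stroop effect = RT(incongruent) - RT(congruent)
= 741 - 541
= 200 ms


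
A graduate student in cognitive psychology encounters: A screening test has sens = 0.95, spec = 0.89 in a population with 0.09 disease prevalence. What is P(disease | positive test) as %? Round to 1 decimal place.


PPV = (sens * prev) / (sens * prev + (1-spec) * (1-prev))
Numerator = 0.95 * 0.09 = 0.0855
P(positive and no disease) = (1 - spec) * (1 - prev) = (1 - 0.89) * (1 - 0.09) = 0.1001
Denominator = 0.0855 + 0.1001 = 0.1856
PPV = 0.0855 / 0.1856 = 0.460668
As percentage = 46.1


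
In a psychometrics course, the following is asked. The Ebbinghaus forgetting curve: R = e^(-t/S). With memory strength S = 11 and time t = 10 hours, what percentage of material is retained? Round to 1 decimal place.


R = e^(-t/S)
-t/S = -10/11 = -0.909091
R = e^(-0.909091) = 0.40289
Percentage = 0.40289 * 100
= 40.3


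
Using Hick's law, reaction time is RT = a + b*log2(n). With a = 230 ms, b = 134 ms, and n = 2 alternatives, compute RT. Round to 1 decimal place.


RT = 230 + 134 * log2(2)
log2(2) = 1.0
RT = 230 + 134 * 1.0
= 230 + 134.0
= 364.0 ms


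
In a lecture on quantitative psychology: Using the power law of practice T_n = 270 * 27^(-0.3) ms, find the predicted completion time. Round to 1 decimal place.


T_n = 270 * 27^(-0.3)
27^(-0.3) = 0.372041
T_n = 270 * 0.372041
= 100.5 ms


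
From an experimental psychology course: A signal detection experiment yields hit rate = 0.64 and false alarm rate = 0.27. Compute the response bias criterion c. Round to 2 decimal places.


c = -0.5 * (z(HR) + z(FAR))
z(0.64) = 0.3585
z(0.27) = -0.6128
c = -0.5 * (0.3585 + -0.6128)
= -0.5 * -0.2543
= 0.13


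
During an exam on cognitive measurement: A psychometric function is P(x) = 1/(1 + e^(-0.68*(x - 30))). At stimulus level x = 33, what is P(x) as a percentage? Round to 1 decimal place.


P(x) = 1/(1 + e^(-0.68*(33 - 30)))
Exponent = -0.68 * 3 = -2.04
e^(-2.04) = 0.130029
P = 1/(1 + 0.130029) = 0.884933
Percentage = 88.5


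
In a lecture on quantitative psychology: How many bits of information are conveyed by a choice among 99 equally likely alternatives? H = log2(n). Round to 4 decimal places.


H = log2(n)
H = log2(99)
= 6.6294


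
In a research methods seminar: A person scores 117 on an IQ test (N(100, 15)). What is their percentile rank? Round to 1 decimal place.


z = (IQ - mean) / SD
z = (117 - 100) / 15 = 1.1333
Percentile = Phi(1.1333) * 100
Phi(1.1333) = 0.871456
= 87.1


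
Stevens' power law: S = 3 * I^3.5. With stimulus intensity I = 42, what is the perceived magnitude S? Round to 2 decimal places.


S = 3 * 42^3.5
42^3.5 = 480145.1169
S = 3 * 480145.1169
= 1440435.35


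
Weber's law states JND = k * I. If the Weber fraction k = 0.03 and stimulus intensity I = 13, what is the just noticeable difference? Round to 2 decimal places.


JND = k * I
JND = 0.03 * 13
= 0.39


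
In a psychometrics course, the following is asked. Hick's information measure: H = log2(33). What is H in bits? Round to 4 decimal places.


H = log2(n)
H = log2(33)
= 5.0444


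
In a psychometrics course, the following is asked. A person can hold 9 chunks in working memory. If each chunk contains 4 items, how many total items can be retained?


Total items = chunks * items_per_chunk
= 9 * 4
= 36


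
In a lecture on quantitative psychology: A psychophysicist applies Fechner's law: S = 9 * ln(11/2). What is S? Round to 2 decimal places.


S = 9 * ln(11/2)
I/I0 = 5.5
ln(5.5) = 1.7047
S = 9 * 1.7047
= 15.34


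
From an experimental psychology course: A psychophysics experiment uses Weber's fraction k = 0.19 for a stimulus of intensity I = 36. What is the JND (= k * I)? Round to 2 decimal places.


JND = k * I
JND = 0.19 * 36
= 6.84


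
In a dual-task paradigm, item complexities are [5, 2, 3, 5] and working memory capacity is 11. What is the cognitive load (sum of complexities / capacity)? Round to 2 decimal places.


Total complexity = 5 + 2 + 3 + 5 = 15
Load = total / capacity = 15 / 11
= 1.36


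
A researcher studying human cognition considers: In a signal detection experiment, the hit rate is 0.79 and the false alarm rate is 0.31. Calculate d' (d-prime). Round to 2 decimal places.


d' = z(HR) - z(FAR)
z(0.79) = 0.8064
z(0.31) = -0.4959
d' = 0.8064 - -0.4959
= 1.30


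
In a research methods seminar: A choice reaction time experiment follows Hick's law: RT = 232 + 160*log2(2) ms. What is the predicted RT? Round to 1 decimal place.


RT = 232 + 160 * log2(2)
log2(2) = 1.0
RT = 232 + 160 * 1.0
= 232 + 160.0
= 392.0 ms
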